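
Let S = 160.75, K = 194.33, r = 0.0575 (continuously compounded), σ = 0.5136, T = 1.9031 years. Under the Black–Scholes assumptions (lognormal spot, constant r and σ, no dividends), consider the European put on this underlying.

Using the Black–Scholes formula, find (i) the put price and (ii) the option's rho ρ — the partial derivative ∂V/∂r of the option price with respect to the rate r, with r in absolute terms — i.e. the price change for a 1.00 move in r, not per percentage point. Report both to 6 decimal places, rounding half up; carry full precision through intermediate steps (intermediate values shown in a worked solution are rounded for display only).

σ√T = 0.5136·√1.9031 = 0.708526
d₁ = (ln(S/K) + (r+σ²/2)T) / (σ√T) = (ln(160.75/194.33) + (0.0575+0.5136²/2)·1.9031) / 0.708526 = (-0.189707 + 0.360433) / 0.708526 = 0.240959
d₂ = d₁ − σ√T = 0.240959 − 0.708526 = -0.467567
e^{−rT} = e^{−0.0575·1.9031} = 0.896346
N(−d₁) = 0.404794,  N(−d₂) = 0.679953
Put price V = K·e^{−rT}·N(−d₂) − S·N(−d₁) = 118.438984 − 65.070571 = 53.368413
ρ = −K·T·e^{−rT}·N(−d₂) = -225.401231

price = 53.368413
ρ = -225.401231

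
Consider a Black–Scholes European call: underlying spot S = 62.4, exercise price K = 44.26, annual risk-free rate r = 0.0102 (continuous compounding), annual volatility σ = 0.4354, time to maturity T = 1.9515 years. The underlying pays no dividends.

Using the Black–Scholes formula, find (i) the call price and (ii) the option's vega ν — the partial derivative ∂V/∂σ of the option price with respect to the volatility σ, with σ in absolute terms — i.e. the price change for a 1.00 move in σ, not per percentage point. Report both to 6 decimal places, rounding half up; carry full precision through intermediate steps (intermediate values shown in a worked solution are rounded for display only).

σ√T = 0.4354·√1.9515 = 0.608237
d₁ = (ln(S/K) + (r+σ²/2)T) / (σ√T) = (ln(62.4/44.26) + (0.0102+0.4354²/2)·1.9515) / 0.608237 = (0.343484 + 0.204881) / 0.608237 = 0.901565
d₂ = d₁ − σ√T = 0.901565 − 0.608237 = 0.293329
e^{−rT} = e^{−0.0102·1.9515} = 0.980292
N(d₁) = 0.816356,  N(d₂) = 0.615364
Call price V = S·N(d₁) − K·e^{−rT}·N(d₂) = 50.940621 − 26.699251 = 24.241370
φ(d₁) = (1/√(2π))·e^{−d₁²/2} = 0.265710
ν = S·φ(d₁)·√T = 23.162065

price = 24.241370
ν = 23.162065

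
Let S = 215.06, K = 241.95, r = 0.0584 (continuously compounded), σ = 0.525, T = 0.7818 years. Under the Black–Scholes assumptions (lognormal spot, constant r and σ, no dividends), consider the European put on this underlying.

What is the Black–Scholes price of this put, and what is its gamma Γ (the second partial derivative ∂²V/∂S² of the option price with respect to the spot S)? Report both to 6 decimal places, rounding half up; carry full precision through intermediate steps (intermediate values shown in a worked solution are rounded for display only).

σ√T = 0.525·√0.7818 = 0.464202
d₁ = (ln(S/K) + (r+σ²/2)T) / (σ√T) = (ln(215.06/241.95) + (0.0584+0.525²/2)·0.7818) / 0.464202 = (-0.117814 + 0.153399) / 0.464202 = 0.076658
d₂ = d₁ − σ√T = 0.076658 − 0.464202 = -0.387544
e^{−rT} = e^{−0.0584·0.7818} = 0.955369
N(−d₁) = 0.469448,  N(−d₂) = 0.650823
Put price V = K·e^{−rT}·N(−d₂) − S·N(−d₁) = 150.438859 − 100.959429 = 49.479430
φ(d₁) = (1/√(2π))·e^{−d₁²/2} = 0.397772
Γ = φ(d₁) / (S·σ·√T) = 0.003984

price = 49.479430
Γ = 0.003984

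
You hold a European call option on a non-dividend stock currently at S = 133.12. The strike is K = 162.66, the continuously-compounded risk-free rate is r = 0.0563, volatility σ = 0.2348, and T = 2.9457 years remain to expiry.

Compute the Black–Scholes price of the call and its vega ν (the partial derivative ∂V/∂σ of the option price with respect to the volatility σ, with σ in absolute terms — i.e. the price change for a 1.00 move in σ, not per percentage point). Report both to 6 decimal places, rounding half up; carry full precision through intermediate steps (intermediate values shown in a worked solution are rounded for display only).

price = 19.368841
ν = 90.539913

σ√T = 0.2348·√2.9457 = 0.402988
d₁ = (ln(S/K) + (r+σ²/2)T) / (σ√T) = (ln(133.12/162.66) + (0.0563+0.2348²/2)·2.9457) / 0.402988 = (-0.200411 + 0.247043) / 0.402988 = 0.115714
d₂ = d₁ − σ√T = 0.115714 − 0.402988 = -0.287274
e^{−rT} = e^{−0.0563·2.9457} = 0.847179
N(d₁) = 0.546061,  N(d₂) = 0.386951
Call price V = S·N(d₁) − K·e^{−rT}·N(d₂) = 72.691576 − 53.322735 = 19.368841
φ(d₁) = (1/√(2π))·e^{−d₁²/2} = 0.396280
ν = S·φ(d₁)·√T = 90.539913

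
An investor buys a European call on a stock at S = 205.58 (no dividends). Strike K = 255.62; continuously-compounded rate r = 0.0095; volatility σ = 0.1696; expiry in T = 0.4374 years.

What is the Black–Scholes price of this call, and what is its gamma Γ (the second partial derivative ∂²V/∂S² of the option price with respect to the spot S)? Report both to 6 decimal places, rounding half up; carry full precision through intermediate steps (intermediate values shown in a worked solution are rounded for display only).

price = 0.279496
Γ = 0.003130

σ√T = 0.1696·√0.4374 = 0.112167
d₁ = (ln(S/K) + (r+σ²/2)T) / (σ√T) = (ln(205.58/255.62) + (0.0095+0.1696²/2)·0.4374) / 0.112167 = (-0.217857 + 0.010446) / 0.112167 = -1.849123
d₂ = d₁ − σ√T = -1.849123 − 0.112167 = -1.961290
e^{−rT} = e^{−0.0095·0.4374} = 0.995853
N(d₁) = 0.032220,  N(d₂) = 0.024923
Call price V = S·N(d₁) − K·e^{−rT}·N(d₂) = 6.623787 − 6.344291 = 0.279496
φ(d₁) = (1/√(2π))·e^{−d₁²/2} = 0.072182
Γ = φ(d₁) / (S·σ·√T) = 0.003130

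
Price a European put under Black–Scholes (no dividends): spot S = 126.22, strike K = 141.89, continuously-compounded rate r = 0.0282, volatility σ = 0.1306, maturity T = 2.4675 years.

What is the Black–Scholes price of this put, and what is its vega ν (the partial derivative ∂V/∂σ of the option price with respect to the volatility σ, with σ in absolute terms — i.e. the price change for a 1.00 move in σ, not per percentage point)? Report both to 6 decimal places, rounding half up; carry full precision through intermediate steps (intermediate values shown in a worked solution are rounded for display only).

σ√T = 0.1306·√2.4675 = 0.205150
d₁ = (ln(S/K) + (r+σ²/2)T) / (σ√T) = (ln(126.22/141.89) + (0.0282+0.1306²/2)·2.4675) / 0.205150 = (-0.117026 + 0.090627) / 0.205150 = -0.128681
d₂ = d₁ − σ√T = -0.128681 − 0.205150 = -0.333831
e^{−rT} = e^{−0.0282·2.4675} = 0.932782
N(−d₁) = 0.551195,  N(−d₂) = 0.630746
Put price V = K·e^{−rT}·N(−d₂) − S·N(−d₁) = 83.480855 − 69.571825 = 13.909030
φ(d₁) = (1/√(2π))·e^{−d₁²/2} = 0.395653
ν = S·φ(d₁)·√T = 78.446059

price = 13.909030
ν = 78.446059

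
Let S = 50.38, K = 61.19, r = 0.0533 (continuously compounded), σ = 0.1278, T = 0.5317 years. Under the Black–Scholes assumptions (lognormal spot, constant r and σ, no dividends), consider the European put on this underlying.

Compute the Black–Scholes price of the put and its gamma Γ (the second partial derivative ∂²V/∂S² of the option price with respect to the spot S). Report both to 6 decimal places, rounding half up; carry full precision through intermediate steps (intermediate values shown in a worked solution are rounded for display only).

price = 9.176393
Γ = 0.018855

σ√T = 0.1278·√0.5317 = 0.093189
d₁ = (ln(S/K) + (r+σ²/2)T) / (σ√T) = (ln(50.38/61.19) + (0.0533+0.1278²/2)·0.5317) / 0.093189 = (-0.194390 + 0.032682) / 0.093189 = -1.735269
d₂ = d₁ − σ√T = -1.735269 − 0.093189 = -1.828458
e^{−rT} = e^{−0.0533·0.5317} = 0.972058
N(−d₁) = 0.958653,  N(−d₂) = 0.966260
Put price V = K·e^{−rT}·N(−d₂) − S·N(−d₁) = 57.473352 − 48.296959 = 9.176393
φ(d₁) = (1/√(2π))·e^{−d₁²/2} = 0.088521
Γ = φ(d₁) / (S·σ·√T) = 0.018855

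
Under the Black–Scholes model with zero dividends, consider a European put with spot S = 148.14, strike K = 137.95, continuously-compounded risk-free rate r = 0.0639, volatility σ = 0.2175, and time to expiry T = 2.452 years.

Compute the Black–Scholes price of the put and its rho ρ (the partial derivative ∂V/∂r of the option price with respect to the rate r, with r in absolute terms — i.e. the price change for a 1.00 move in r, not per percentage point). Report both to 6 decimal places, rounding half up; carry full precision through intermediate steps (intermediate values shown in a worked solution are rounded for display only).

σ√T = 0.2175·√2.452 = 0.340580
d₁ = (ln(S/K) + (r+σ²/2)T) / (σ√T) = (ln(148.14/137.95) + (0.0639+0.2175²/2)·2.452) / 0.340580 = (0.071266 + 0.214680) / 0.340580 = 0.839587
d₂ = d₁ − σ√T = 0.839587 − 0.340580 = 0.499007
e^{−rT} = e^{−0.0639·2.452} = 0.854975
N(−d₁) = 0.200570,  N(−d₂) = 0.308887
Put price V = K·e^{−rT}·N(−d₂) − S·N(−d₁) = 36.431359 − 29.712444 = 6.718915
ρ = −K·T·e^{−rT}·N(−d₂) = -89.329692

price = 6.718915
ρ = -89.329692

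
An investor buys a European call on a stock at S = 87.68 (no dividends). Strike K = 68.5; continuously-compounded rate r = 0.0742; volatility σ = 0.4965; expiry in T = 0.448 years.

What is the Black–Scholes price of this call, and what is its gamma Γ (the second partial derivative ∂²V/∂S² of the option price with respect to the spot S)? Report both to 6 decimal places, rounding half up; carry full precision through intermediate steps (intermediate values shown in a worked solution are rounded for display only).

price = 24.217851
Γ = 0.008229

σ√T = 0.4965·√0.448 = 0.332321
d₁ = (ln(S/K) + (r+σ²/2)T) / (σ√T) = (ln(87.68/68.5) + (0.0742+0.4965²/2)·0.448) / 0.332321 = (0.246860 + 0.088460) / 0.332321 = 1.009025
d₂ = d₁ − σ√T = 1.009025 − 0.332321 = 0.676703
e^{−rT} = e^{−0.0742·0.448} = 0.967305
N(d₁) = 0.843519,  N(d₂) = 0.750703
Call price V = S·N(d₁) − K·e^{−rT}·N(d₂) = 73.959709 − 49.741858 = 24.217851
φ(d₁) = (1/√(2π))·e^{−d₁²/2} = 0.239787
Γ = φ(d₁) / (S·σ·√T) = 0.008229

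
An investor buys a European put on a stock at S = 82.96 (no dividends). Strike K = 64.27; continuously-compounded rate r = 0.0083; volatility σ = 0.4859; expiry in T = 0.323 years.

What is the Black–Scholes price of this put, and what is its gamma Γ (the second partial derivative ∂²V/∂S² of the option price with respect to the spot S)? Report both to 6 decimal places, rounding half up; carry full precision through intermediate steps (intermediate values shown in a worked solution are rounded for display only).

price = 1.888010
Γ = 0.009801

σ√T = 0.4859·√0.323 = 0.276152
d₁ = (ln(S/K) + (r+σ²/2)T) / (σ√T) = (ln(82.96/64.27) + (0.0083+0.4859²/2)·0.323) / 0.276152 = (0.255266 + 0.040811) / 0.276152 = 1.072150
d₂ = d₁ − σ√T = 1.072150 − 0.276152 = 0.795998
e^{−rT} = e^{−0.0083·0.323} = 0.997323
N(−d₁) = 0.141826,  N(−d₂) = 0.213016
Put price V = K·e^{−rT}·N(−d₂) − S·N(−d₁) = 13.653915 − 11.765905 = 1.888010
φ(d₁) = (1/√(2π))·e^{−d₁²/2} = 0.224542
Γ = φ(d₁) / (S·σ·√T) = 0.009801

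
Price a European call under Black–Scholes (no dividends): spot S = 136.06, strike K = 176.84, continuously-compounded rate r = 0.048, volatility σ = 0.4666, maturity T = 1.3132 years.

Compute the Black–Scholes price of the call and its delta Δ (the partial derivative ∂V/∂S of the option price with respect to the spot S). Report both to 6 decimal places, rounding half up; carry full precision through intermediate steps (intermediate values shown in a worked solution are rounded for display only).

price = 18.974818
Δ = 0.458173

σ√T = 0.4666·√1.3132 = 0.534700
d₁ = (ln(S/K) + (r+σ²/2)T) / (σ√T) = (ln(136.06/176.84) + (0.048+0.4666²/2)·1.3132) / 0.534700 = (-0.262149 + 0.205986) / 0.534700 = -0.105038
d₂ = d₁ − σ√T = -0.105038 − 0.534700 = -0.639738
e^{−rT} = e^{−0.048·1.3132} = 0.938912
N(d₁) = 0.458173,  N(d₂) = 0.261172
Call price V = S·N(d₁) − K·e^{−rT}·N(d₂) = 62.339000 − 43.364182 = 18.974818
Δ = N(d₁) = 0.458173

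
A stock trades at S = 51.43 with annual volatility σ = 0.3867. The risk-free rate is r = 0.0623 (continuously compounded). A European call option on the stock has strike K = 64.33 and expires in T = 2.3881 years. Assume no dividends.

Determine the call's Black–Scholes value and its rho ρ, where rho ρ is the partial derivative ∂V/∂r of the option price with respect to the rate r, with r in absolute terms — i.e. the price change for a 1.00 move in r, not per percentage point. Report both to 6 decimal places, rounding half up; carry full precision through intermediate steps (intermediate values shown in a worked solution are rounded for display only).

σ√T = 0.3867·√2.3881 = 0.597586
d₁ = (ln(S/K) + (r+σ²/2)T) / (σ√T) = (ln(51.43/64.33) + (0.0623+0.3867²/2)·2.3881) / 0.597586 = (-0.223804 + 0.327333) / 0.597586 = 0.173245
d₂ = d₁ − σ√T = 0.173245 − 0.597586 = -0.424341
e^{−rT} = e^{−0.0623·2.3881} = 0.861760
N(d₁) = 0.568771,  N(d₂) = 0.335659
Call price V = S·N(d₁) − K·e^{−rT}·N(d₂) = 29.251869 − 18.607906 = 10.643963
ρ = K·T·e^{−rT}·N(d₂) = 44.437540

price = 10.643963
ρ = 44.437540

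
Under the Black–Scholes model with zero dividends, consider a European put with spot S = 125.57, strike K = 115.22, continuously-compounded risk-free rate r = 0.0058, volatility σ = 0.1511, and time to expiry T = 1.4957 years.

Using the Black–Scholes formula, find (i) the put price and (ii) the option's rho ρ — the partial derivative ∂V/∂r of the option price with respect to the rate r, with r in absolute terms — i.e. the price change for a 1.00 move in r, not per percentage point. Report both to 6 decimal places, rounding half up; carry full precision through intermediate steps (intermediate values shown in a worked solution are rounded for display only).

σ√T = 0.1511·√1.4957 = 0.184794
d₁ = (ln(S/K) + (r+σ²/2)T) / (σ√T) = (ln(125.57/115.22) + (0.0058+0.1511²/2)·1.4957) / 0.184794 = (0.086020 + 0.025749) / 0.184794 = 0.604834
d₂ = d₁ − σ√T = 0.604834 − 0.184794 = 0.420041
e^{−rT} = e^{−0.0058·1.4957} = 0.991362
N(−d₁) = 0.272645,  N(−d₂) = 0.337228
Put price V = K·e^{−rT}·N(−d₂) − S·N(−d₁) = 38.519785 − 34.235986 = 4.283799
ρ = −K·T·e^{−rT}·N(−d₂) = -57.614043

price = 4.283799
ρ = -57.614043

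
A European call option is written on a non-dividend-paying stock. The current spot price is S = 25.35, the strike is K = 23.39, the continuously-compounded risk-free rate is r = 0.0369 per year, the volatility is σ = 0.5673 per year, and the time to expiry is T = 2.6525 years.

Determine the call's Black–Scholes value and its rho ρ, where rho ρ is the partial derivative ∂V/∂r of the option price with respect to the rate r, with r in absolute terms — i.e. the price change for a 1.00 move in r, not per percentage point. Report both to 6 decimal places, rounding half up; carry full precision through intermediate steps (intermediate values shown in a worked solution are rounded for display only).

price = 10.498276
ρ = 22.164745

σ√T = 0.5673·√2.6525 = 0.923933
d₁ = (ln(S/K) + (r+σ²/2)T) / (σ√T) = (ln(25.35/23.39) + (0.0369+0.5673²/2)·2.6525) / 0.923933 = (0.080470 + 0.524703) / 0.923933 = 0.654997
d₂ = d₁ − σ√T = 0.654997 − 0.923933 = -0.268936
e^{−rT} = e^{−0.0369·2.6525} = 0.906760
N(d₁) = 0.743765,  N(d₂) = 0.393990
Call price V = S·N(d₁) − K·e^{−rT}·N(d₂) = 18.854448 − 8.356172 = 10.498276
ρ = K·T·e^{−rT}·N(d₂) = 22.164745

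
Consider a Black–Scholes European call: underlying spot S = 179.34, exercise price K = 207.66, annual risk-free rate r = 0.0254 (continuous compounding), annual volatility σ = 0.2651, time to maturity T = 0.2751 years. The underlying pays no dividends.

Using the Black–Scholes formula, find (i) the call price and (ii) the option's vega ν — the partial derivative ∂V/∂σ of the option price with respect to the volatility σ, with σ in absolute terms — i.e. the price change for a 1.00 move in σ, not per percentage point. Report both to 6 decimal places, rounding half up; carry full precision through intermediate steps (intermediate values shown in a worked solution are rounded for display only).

price = 2.206590
ν = 24.244949

σ√T = 0.2651·√0.2751 = 0.139045
d₁ = (ln(S/K) + (r+σ²/2)T) / (σ√T) = (ln(179.34/207.66) + (0.0254+0.2651²/2)·0.2751) / 0.139045 = (-0.146619 + 0.016654) / 0.139045 = -0.934694
d₂ = d₁ − σ√T = -0.934694 − 0.139045 = -1.073739
e^{−rT} = e^{−0.0254·0.2751} = 0.993037
N(d₁) = 0.174973,  N(d₂) = 0.141470
Call price V = S·N(d₁) − K·e^{−rT}·N(d₂) = 31.379666 − 29.173077 = 2.206590
φ(d₁) = (1/√(2π))·e^{−d₁²/2} = 0.257750
ν = S·φ(d₁)·√T = 24.244949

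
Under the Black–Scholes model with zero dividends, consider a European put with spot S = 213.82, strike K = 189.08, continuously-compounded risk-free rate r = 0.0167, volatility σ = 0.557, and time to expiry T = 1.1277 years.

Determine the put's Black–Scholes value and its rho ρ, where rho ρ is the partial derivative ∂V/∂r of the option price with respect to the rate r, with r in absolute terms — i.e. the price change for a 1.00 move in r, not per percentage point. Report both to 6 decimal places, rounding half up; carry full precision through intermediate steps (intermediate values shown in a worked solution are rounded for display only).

price = 33.595930
ρ = -109.297917

σ√T = 0.557·√1.1277 = 0.591496
d₁ = (ln(S/K) + (r+σ²/2)T) / (σ√T) = (ln(213.82/189.08) + (0.0167+0.557²/2)·1.1277) / 0.591496 = (0.122964 + 0.193766) / 0.591496 = 0.535474
d₂ = d₁ − σ√T = 0.535474 − 0.591496 = -0.056022
e^{−rT} = e^{−0.0167·1.1277} = 0.981344
N(−d₁) = 0.296161,  N(−d₂) = 0.522338
Put price V = K·e^{−rT}·N(−d₂) − S·N(−d₁) = 96.921094 − 63.325163 = 33.595930
ρ = −K·T·e^{−rT}·N(−d₂) = -109.297917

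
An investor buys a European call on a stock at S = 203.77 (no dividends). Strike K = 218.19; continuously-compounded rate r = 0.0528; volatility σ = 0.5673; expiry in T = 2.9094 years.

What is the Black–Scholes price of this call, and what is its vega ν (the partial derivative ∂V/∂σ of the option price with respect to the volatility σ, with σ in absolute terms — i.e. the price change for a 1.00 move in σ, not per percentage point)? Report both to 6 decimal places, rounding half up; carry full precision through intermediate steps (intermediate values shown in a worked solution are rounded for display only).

price = 81.190324
ν = 117.740660

σ√T = 0.5673·√2.9094 = 0.967642
d₁ = (ln(S/K) + (r+σ²/2)T) / (σ√T) = (ln(203.77/218.19) + (0.0528+0.5673²/2)·2.9094) / 0.967642 = (-0.068374 + 0.621781) / 0.967642 = 0.571913
d₂ = d₁ − σ√T = 0.571913 − 0.967642 = -0.395728
e^{−rT} = e^{−0.0528·2.9094} = 0.857601
N(d₁) = 0.716310,  N(d₂) = 0.346153
Call price V = S·N(d₁) − K·e^{−rT}·N(d₂) = 145.962415 − 64.772091 = 81.190324
φ(d₁) = (1/√(2π))·e^{−d₁²/2} = 0.338754
ν = S·φ(d₁)·√T = 117.740660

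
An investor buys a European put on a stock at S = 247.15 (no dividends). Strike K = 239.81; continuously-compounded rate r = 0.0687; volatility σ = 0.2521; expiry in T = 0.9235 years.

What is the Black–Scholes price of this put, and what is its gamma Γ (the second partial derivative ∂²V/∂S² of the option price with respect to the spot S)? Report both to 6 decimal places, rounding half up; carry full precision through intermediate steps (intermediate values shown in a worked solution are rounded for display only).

price = 13.391426
Γ = 0.005858

σ√T = 0.2521·√0.9235 = 0.242265
d₁ = (ln(S/K) + (r+σ²/2)T) / (σ√T) = (ln(247.15/239.81) + (0.0687+0.2521²/2)·0.9235) / 0.242265 = (0.030148 + 0.092791) / 0.242265 = 0.507457
d₂ = d₁ − σ√T = 0.507457 − 0.242265 = 0.265191
e^{−rT} = e^{−0.0687·0.9235} = 0.938526
N(−d₁) = 0.305917,  N(−d₂) = 0.395431
Put price V = K·e^{−rT}·N(−d₂) − S·N(−d₁) = 88.998855 − 75.607429 = 13.391426
φ(d₁) = (1/√(2π))·e^{−d₁²/2} = 0.350745
Γ = φ(d₁) / (S·σ·√T) = 0.005858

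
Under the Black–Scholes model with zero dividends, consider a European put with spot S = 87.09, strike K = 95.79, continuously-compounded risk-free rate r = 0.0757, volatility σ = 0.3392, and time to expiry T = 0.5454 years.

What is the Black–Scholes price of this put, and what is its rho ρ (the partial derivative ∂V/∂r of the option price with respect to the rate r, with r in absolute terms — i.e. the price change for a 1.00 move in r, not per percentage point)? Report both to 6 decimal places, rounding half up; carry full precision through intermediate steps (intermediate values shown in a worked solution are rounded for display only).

σ√T = 0.3392·√0.5454 = 0.250503
d₁ = (ln(S/K) + (r+σ²/2)T) / (σ√T) = (ln(87.09/95.79) + (0.0757+0.3392²/2)·0.5454) / 0.250503 = (-0.095216 + 0.072663) / 0.250503 = -0.090033
d₂ = d₁ − σ√T = -0.090033 − 0.250503 = -0.340536
e^{−rT} = e^{−0.0757·0.5454} = 0.959554
N(−d₁) = 0.535869,  N(−d₂) = 0.633274
Put price V = K·e^{−rT}·N(−d₂) − S·N(−d₁) = 58.207763 − 46.668867 = 11.538896
ρ = −K·T·e^{−rT}·N(−d₂) = -31.746514

price = 11.538896
ρ = -31.746514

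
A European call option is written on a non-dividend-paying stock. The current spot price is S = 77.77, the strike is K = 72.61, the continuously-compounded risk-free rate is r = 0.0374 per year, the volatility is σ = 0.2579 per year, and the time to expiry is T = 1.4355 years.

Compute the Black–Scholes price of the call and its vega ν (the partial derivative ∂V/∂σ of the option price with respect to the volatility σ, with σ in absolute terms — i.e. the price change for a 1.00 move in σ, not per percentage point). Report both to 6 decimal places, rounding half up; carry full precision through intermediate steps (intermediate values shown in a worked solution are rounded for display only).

price = 14.166453
ν = 31.947321

σ√T = 0.2579·√1.4355 = 0.308996
d₁ = (ln(S/K) + (r+σ²/2)T) / (σ√T) = (ln(77.77/72.61) + (0.0374+0.2579²/2)·1.4355) / 0.308996 = (0.068653 + 0.101427) / 0.308996 = 0.550428
d₂ = d₁ − σ√T = 0.550428 − 0.308996 = 0.241432
e^{−rT} = e^{−0.0374·1.4355} = 0.947728
N(d₁) = 0.708987,  N(d₂) = 0.595390
Call price V = S·N(d₁) − K·e^{−rT}·N(d₂) = 55.137925 − 40.971472 = 14.166453
φ(d₁) = (1/√(2π))·e^{−d₁²/2} = 0.342863
ν = S·φ(d₁)·√T = 31.947321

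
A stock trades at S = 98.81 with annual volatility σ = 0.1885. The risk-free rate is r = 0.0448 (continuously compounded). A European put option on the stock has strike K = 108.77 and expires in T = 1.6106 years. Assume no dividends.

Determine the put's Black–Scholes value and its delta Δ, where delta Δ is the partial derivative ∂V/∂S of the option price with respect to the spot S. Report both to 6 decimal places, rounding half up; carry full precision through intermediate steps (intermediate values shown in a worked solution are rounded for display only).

σ√T = 0.1885·√1.6106 = 0.239224
d₁ = (ln(S/K) + (r+σ²/2)T) / (σ√T) = (ln(98.81/108.77) + (0.0448+0.1885²/2)·1.6106) / 0.239224 = (-0.096037 + 0.100769) / 0.239224 = 0.019782
d₂ = d₁ − σ√T = 0.019782 − 0.239224 = -0.219443
e^{−rT} = e^{−0.0448·1.6106} = 0.930387
N(−d₁) = 0.492109,  N(−d₂) = 0.586847
Put price V = K·e^{−rT}·N(−d₂) − S·N(−d₁) = 59.387878 − 48.625268 = 10.762611
Δ = −N(−d₁) = -0.492109

price = 10.762611
Δ = -0.492109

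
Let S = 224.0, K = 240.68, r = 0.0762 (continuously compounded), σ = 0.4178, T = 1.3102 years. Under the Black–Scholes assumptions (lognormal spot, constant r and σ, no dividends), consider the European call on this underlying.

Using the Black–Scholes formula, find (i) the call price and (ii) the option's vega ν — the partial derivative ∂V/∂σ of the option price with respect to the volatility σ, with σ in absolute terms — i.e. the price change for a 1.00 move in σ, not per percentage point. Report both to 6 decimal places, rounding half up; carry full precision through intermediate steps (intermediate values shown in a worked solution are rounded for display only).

σ√T = 0.4178·√1.3102 = 0.478230
d₁ = (ln(S/K) + (r+σ²/2)T) / (σ√T) = (ln(224.0/240.68) + (0.0762+0.4178²/2)·1.3102) / 0.478230 = (-0.071822 + 0.214189) / 0.478230 = 0.297696
d₂ = d₁ − σ√T = 0.297696 − 0.478230 = -0.180535
e^{−rT} = e^{−0.0762·1.3102} = 0.904985
N(d₁) = 0.617032,  N(d₂) = 0.428366
Call price V = S·N(d₁) − K·e^{−rT}·N(d₂) = 138.215246 − 93.303232 = 44.912014
φ(d₁) = (1/√(2π))·e^{−d₁²/2} = 0.381651
ν = S·φ(d₁)·√T = 97.854923

price = 44.912014
ν = 97.854923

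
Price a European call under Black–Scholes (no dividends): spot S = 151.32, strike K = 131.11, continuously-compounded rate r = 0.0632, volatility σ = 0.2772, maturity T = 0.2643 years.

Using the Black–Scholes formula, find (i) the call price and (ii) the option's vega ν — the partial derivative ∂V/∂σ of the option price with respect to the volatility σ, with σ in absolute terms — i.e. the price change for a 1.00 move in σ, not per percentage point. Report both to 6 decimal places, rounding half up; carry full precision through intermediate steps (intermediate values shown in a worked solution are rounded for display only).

price = 23.684130
ν = 15.207358

σ√T = 0.2772·√0.2643 = 0.142509
d₁ = (ln(S/K) + (r+σ²/2)T) / (σ√T) = (ln(151.32/131.11) + (0.0632+0.2772²/2)·0.2643) / 0.142509 = (0.143360 + 0.026858) / 0.142509 = 1.194440
d₂ = d₁ − σ√T = 1.194440 − 0.142509 = 1.051931
e^{−rT} = e^{−0.0632·0.2643} = 0.983435
N(d₁) = 0.883847,  N(d₂) = 0.853584
Call price V = S·N(d₁) − K·e^{−rT}·N(d₂) = 133.743740 − 110.059610 = 23.684130
φ(d₁) = (1/√(2π))·e^{−d₁²/2} = 0.195483
ν = S·φ(d₁)·√T = 15.207358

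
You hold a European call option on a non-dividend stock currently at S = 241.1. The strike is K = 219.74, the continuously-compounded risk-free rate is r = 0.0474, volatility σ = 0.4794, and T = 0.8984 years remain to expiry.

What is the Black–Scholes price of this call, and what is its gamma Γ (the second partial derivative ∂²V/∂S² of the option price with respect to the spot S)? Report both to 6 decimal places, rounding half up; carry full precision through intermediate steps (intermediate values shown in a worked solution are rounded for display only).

price = 57.604170
Γ = 0.003173

σ√T = 0.4794·√0.8984 = 0.454394
d₁ = (ln(S/K) + (r+σ²/2)T) / (σ√T) = (ln(241.1/219.74) + (0.0474+0.4794²/2)·0.8984) / 0.454394 = (0.092767 + 0.145821) / 0.454394 = 0.525068
d₂ = d₁ − σ√T = 0.525068 − 0.454394 = 0.070674
e^{−rT} = e^{−0.0474·0.8984} = 0.958310
N(d₁) = 0.700232,  N(d₂) = 0.528171
Call price V = S·N(d₁) − K·e^{−rT}·N(d₂) = 168.825963 − 111.221793 = 57.604170
φ(d₁) = (1/√(2π))·e^{−d₁²/2} = 0.347571
Γ = φ(d₁) / (S·σ·√T) = 0.003173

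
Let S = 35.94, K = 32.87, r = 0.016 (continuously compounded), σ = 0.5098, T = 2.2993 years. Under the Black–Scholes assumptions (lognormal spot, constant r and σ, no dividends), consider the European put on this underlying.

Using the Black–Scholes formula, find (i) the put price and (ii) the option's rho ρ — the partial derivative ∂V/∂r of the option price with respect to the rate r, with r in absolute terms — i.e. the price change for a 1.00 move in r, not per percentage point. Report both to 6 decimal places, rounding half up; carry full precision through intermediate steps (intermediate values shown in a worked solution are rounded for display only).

price = 8.172921
ρ = -42.863476

σ√T = 0.5098·√2.2993 = 0.773032
d₁ = (ln(S/K) + (r+σ²/2)T) / (σ√T) = (ln(35.94/32.87) + (0.016+0.5098²/2)·2.2993) / 0.773032 = (0.089290 + 0.335578) / 0.773032 = 0.549613
d₂ = d₁ − σ√T = 0.549613 − 0.773032 = -0.223419
e^{−rT} = e^{−0.016·2.2993} = 0.963880
N(−d₁) = 0.291292,  N(−d₂) = 0.588395
Put price V = K·e^{−rT}·N(−d₂) − S·N(−d₁) = 18.641968 − 10.469047 = 8.172921
ρ = −K·T·e^{−rT}·N(−d₂) = -42.863476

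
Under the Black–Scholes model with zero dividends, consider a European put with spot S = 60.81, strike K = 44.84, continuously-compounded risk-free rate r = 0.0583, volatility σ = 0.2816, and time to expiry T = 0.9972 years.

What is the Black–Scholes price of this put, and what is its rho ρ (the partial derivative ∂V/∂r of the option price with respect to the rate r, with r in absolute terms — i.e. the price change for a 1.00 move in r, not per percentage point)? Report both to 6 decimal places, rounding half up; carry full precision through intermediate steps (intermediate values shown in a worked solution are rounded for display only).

σ√T = 0.2816·√0.9972 = 0.281205
d₁ = (ln(S/K) + (r+σ²/2)T) / (σ√T) = (ln(60.81/44.84) + (0.0583+0.2816²/2)·0.9972) / 0.281205 = (0.304654 + 0.097675) / 0.281205 = 1.430728
d₂ = d₁ − σ√T = 1.430728 − 0.281205 = 1.149523
e^{−rT} = e^{−0.0583·0.9972} = 0.943521
N(−d₁) = 0.076254,  N(−d₂) = 0.125170
Put price V = K·e^{−rT}·N(−d₂) − S·N(−d₁) = 5.295636 − 4.637008 = 0.658628
ρ = −K·T·e^{−rT}·N(−d₂) = -5.280808

price = 0.658628
ρ = -5.280808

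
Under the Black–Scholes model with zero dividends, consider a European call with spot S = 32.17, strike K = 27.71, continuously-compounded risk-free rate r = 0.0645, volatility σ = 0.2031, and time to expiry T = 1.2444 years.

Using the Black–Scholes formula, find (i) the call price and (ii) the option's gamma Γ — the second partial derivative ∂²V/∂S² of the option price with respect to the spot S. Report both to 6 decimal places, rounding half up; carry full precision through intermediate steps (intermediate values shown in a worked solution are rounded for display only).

σ√T = 0.2031·√1.2444 = 0.226563
d₁ = (ln(S/K) + (r+σ²/2)T) / (σ√T) = (ln(32.17/27.71) + (0.0645+0.2031²/2)·1.2444) / 0.226563 = (0.149241 + 0.105929) / 0.226563 = 1.126264
d₂ = d₁ − σ√T = 1.126264 − 0.226563 = 0.899700
e^{−rT} = e^{−0.0645·1.2444} = 0.922873
N(d₁) = 0.869973,  N(d₂) = 0.815860
Call price V = S·N(d₁) − K·e^{−rT}·N(d₂) = 27.987034 − 20.863834 = 7.123200
φ(d₁) = (1/√(2π))·e^{−d₁²/2} = 0.211575
Γ = φ(d₁) / (S·σ·√T) = 0.029028

price = 7.123200
Γ = 0.029028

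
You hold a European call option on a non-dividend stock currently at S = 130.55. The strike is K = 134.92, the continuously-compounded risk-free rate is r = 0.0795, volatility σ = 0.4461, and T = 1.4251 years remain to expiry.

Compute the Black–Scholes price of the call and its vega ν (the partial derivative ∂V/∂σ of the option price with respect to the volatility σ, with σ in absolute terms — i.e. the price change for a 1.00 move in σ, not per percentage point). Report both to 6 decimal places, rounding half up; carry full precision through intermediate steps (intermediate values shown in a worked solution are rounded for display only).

price = 31.686339
ν = 56.992271

σ√T = 0.4461·√1.4251 = 0.532543
d₁ = (ln(S/K) + (r+σ²/2)T) / (σ√T) = (ln(130.55/134.92) + (0.0795+0.4461²/2)·1.4251) / 0.532543 = (-0.032926 + 0.255097) / 0.532543 = 0.417188
d₂ = d₁ − σ√T = 0.417188 − 0.532543 = -0.115355
e^{−rT} = e^{−0.0795·1.4251} = 0.892887
N(d₁) = 0.661730,  N(d₂) = 0.454082
Call price V = S·N(d₁) − K·e^{−rT}·N(d₂) = 86.388814 − 54.702475 = 31.686339
φ(d₁) = (1/√(2π))·e^{−d₁²/2} = 0.365693
ν = S·φ(d₁)·√T = 56.992271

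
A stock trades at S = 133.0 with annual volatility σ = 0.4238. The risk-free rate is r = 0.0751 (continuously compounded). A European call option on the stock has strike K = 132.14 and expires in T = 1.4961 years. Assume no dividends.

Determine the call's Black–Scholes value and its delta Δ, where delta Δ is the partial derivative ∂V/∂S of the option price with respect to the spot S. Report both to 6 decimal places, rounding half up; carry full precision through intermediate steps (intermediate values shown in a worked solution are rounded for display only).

σ√T = 0.4238·√1.4961 = 0.518372
d₁ = (ln(S/K) + (r+σ²/2)T) / (σ√T) = (ln(133.0/132.14) + (0.0751+0.4238²/2)·1.4961) / 0.518372 = (0.006487 + 0.246712) / 0.518372 = 0.488450
d₂ = d₁ − σ√T = 0.488450 − 0.518372 = -0.029921
e^{−rT} = e^{−0.0751·1.4961} = 0.893725
N(d₁) = 0.687385,  N(d₂) = 0.488065
Call price V = S·N(d₁) − K·e^{−rT}·N(d₂) = 91.422150 − 57.638920 = 33.783230
Δ = N(d₁) = 0.687385

price = 33.783230
Δ = 0.687385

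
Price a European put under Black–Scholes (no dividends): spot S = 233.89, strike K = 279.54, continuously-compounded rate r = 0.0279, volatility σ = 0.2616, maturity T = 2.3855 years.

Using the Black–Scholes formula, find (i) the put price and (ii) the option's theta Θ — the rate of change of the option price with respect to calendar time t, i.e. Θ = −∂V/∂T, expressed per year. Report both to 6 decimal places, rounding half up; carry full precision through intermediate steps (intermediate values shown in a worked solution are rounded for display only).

σ√T = 0.2616·√2.3855 = 0.404043
d₁ = (ln(S/K) + (r+σ²/2)T) / (σ√T) = (ln(233.89/279.54) + (0.0279+0.2616²/2)·2.3855) / 0.404043 = (-0.178294 + 0.148181) / 0.404043 = -0.074531
d₂ = d₁ − σ√T = -0.074531 − 0.404043 = -0.478574
e^{−rT} = e^{−0.0279·2.3855} = 0.935611
N(−d₁) = 0.529706,  N(−d₂) = 0.683879
Put price V = K·e^{−rT}·N(−d₂) − S·N(−d₁) = 178.862220 − 123.892947 = 54.969272
φ(d₁) = (1/√(2π))·e^{−d₁²/2} = 0.397836
Θ = −S·φ(d₁)·σ/(2√T) + r·K·e^{−rT}·N(−d₂) = −7.880133 + 4.990256 = -2.889877

price = 54.969272
Θ = -2.889877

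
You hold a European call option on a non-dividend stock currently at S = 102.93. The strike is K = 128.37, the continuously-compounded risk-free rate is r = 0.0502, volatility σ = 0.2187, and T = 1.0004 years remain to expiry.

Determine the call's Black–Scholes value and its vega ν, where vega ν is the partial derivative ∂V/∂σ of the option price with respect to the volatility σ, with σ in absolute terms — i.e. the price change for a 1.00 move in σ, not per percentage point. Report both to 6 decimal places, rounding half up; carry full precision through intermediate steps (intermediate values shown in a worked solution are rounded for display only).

σ√T = 0.2187·√1.0004 = 0.218744
d₁ = (ln(S/K) + (r+σ²/2)T) / (σ√T) = (ln(102.93/128.37) + (0.0502+0.2187²/2)·1.0004) / 0.218744 = (-0.220868 + 0.074144) / 0.218744 = -0.670753
d₂ = d₁ − σ√T = -0.670753 − 0.218744 = -0.889497
e^{−rT} = e^{−0.0502·1.0004} = 0.951020
N(d₁) = 0.251189,  N(d₂) = 0.186868
Call price V = S·N(d₁) − K·e^{−rT}·N(d₂) = 25.854868 − 22.813304 = 3.041564
φ(d₁) = (1/√(2π))·e^{−d₁²/2} = 0.318576
ν = S·φ(d₁)·√T = 32.797608

price = 3.041564
ν = 32.797608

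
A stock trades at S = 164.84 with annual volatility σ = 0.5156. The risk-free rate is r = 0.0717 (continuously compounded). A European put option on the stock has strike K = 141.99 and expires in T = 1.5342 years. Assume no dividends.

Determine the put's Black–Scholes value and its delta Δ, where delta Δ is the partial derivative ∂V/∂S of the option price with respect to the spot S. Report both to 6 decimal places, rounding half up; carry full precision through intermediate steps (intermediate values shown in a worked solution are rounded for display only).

price = 20.612718
Δ = -0.234160

σ√T = 0.5156·√1.5342 = 0.638637
d₁ = (ln(S/K) + (r+σ²/2)T) / (σ√T) = (ln(164.84/141.99) + (0.0717+0.5156²/2)·1.5342) / 0.638637 = (0.149219 + 0.313931) / 0.638637 = 0.725215
d₂ = d₁ − σ√T = 0.725215 − 0.638637 = 0.086579
e^{−rT} = e^{−0.0717·1.5342} = 0.895832
N(−d₁) = 0.234160,  N(−d₂) = 0.465503
Put price V = K·e^{−rT}·N(−d₂) − S·N(−d₁) = 59.211640 − 38.598921 = 20.612718
Δ = −N(−d₁) = -0.234160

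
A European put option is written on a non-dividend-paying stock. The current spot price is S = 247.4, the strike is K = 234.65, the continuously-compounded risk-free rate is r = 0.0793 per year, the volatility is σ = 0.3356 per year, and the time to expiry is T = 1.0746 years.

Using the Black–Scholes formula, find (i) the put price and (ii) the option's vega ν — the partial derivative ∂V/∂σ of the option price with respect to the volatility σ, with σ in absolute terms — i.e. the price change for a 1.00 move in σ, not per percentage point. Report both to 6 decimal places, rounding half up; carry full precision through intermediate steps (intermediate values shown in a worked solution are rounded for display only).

σ√T = 0.3356·√1.0746 = 0.347893
d₁ = (ln(S/K) + (r+σ²/2)T) / (σ√T) = (ln(247.4/234.65) + (0.0793+0.3356²/2)·1.0746) / 0.347893 = (0.052911 + 0.145730) / 0.347893 = 0.570986
d₂ = d₁ − σ√T = 0.570986 − 0.347893 = 0.223093
e^{−rT} = e^{−0.0793·1.0746} = 0.918314
N(−d₁) = 0.284005,  N(−d₂) = 0.411731
Put price V = K·e^{−rT}·N(−d₂) − S·N(−d₁) = 88.720888 − 70.262732 = 18.458156
φ(d₁) = (1/√(2π))·e^{−d₁²/2} = 0.338934
ν = S·φ(d₁)·√T = 86.923610

price = 18.458156
ν = 86.923610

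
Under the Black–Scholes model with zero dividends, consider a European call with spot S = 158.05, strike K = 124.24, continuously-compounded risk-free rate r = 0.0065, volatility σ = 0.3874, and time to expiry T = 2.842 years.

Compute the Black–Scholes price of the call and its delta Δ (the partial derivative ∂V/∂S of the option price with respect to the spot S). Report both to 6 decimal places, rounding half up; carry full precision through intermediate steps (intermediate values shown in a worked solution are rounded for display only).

σ√T = 0.3874·√2.842 = 0.653088
d₁ = (ln(S/K) + (r+σ²/2)T) / (σ√T) = (ln(158.05/124.24) + (0.0065+0.3874²/2)·2.842) / 0.653088 = (0.240696 + 0.231735) / 0.653088 = 0.723381
d₂ = d₁ − σ√T = 0.723381 − 0.653088 = 0.070293
e^{−rT} = e^{−0.0065·2.842} = 0.981697
N(d₁) = 0.765277,  N(d₂) = 0.528020
Call price V = S·N(d₁) − K·e^{−rT}·N(d₂) = 120.952026 − 64.400438 = 56.551588
Δ = N(d₁) = 0.765277

price = 56.551588
Δ = 0.765277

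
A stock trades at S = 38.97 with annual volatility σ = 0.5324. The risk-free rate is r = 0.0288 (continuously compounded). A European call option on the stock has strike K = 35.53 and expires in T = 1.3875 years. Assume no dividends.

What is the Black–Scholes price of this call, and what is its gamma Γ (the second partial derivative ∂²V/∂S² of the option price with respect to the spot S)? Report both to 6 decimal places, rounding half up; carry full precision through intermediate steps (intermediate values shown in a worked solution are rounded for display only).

price = 11.606468
Γ = 0.014225

σ√T = 0.5324·√1.3875 = 0.627126
d₁ = (ln(S/K) + (r+σ²/2)T) / (σ√T) = (ln(38.97/35.53) + (0.0288+0.5324²/2)·1.3875) / 0.627126 = (0.092415 + 0.236603) / 0.627126 = 0.524644
d₂ = d₁ − σ√T = 0.524644 − 0.627126 = -0.102481
e^{−rT} = e^{−0.0288·1.3875} = 0.960828
N(d₁) = 0.700085,  N(d₂) = 0.459187
Call price V = S·N(d₁) − K·e^{−rT}·N(d₂) = 27.282305 − 15.675837 = 11.606468
φ(d₁) = (1/√(2π))·e^{−d₁²/2} = 0.347648
Γ = φ(d₁) / (S·σ·√T) = 0.014225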